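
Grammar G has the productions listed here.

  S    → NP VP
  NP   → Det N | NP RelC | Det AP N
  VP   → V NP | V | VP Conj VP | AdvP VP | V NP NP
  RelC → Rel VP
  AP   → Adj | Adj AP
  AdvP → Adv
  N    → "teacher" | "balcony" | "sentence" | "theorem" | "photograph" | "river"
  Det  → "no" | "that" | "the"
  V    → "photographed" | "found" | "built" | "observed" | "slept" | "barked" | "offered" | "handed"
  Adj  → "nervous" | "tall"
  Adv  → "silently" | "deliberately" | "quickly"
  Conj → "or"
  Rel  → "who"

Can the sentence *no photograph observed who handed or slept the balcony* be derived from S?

Ungrammatical

For S → NP VP, the only prefix that parses as NP is 'no photograph', but the remainder 'observed who handed or slept the balcony' is not a VP under these rules.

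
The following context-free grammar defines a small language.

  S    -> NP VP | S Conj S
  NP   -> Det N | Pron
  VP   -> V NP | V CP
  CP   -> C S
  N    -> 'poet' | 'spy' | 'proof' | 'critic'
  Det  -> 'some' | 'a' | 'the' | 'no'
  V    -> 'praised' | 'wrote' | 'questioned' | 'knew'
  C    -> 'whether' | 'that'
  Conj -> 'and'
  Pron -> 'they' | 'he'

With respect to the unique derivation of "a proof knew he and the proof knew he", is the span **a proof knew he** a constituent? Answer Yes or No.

[S [S [NP [Det a] [N proof]] [VP [V knew] [NP [Pron he]]]] [Conj and] [S [NP [Det the] [N proof]] [VP [V knew] [NP [Pron he]]]]]
The words 'a proof knew he' are exhaustively dominated by a single S node (built by S → NP VP), so they form a constituent.

Yes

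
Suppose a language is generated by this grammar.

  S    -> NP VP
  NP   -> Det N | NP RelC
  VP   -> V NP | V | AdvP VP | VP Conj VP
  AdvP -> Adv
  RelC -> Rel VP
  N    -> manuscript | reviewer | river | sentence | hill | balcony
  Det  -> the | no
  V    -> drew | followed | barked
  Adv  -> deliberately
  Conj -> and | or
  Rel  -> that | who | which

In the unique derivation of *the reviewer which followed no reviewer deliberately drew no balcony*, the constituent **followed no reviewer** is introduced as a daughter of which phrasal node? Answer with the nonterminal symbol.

S
  NP
    NP
      Det: the
      N: reviewer
    RelC
      Rel: which
      VP
        V: followed
        NP
          Det: no
          N: reviewer
  VP
    AdvP
      Adv: deliberately
    VP
      V: drew
      NP
        Det: no
        N: balcony
The span 'followed no reviewer' is the VP node built by VP → V NP.
Its mother is the RelC built by RelC → Rel VP.

RelC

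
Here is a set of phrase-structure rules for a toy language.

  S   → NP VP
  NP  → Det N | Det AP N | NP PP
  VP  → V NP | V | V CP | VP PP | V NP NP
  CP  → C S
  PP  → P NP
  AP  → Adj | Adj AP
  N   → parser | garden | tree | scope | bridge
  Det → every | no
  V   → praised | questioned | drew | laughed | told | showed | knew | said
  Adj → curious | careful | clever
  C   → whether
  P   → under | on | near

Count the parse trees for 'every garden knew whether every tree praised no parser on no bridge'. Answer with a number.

Two of the 3 distinct bracketings:
[S [NP [Det every] [N garden]] [VP [V knew] [CP [C whether] [S [NP [Det every] [N tree]] [VP [V praised] [NP [NP [Det no] [N parser]] [PP [P on] [NP [Det no] [N bridge]]]]]]]]]
[S [NP [Det every] [N garden]] [VP [V knew] [CP [C whether] [S [NP [Det every] [N tree]] [VP [VP [V praised] [NP [Det no] [N parser]]] [PP [P on] [NP [Det no] [N bridge]]]]]]]]
The difference turns on whether NP → NP PP is used at the relevant span, versus an alternative expansion of NP.

3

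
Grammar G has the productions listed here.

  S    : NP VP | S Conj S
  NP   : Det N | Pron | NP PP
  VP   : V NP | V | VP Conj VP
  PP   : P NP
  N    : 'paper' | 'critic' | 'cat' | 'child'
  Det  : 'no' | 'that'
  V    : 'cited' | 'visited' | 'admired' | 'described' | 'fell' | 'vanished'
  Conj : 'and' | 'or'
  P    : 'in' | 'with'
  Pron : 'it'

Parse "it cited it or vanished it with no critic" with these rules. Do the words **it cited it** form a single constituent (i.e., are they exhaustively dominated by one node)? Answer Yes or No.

No

[S [NP [Pron it]] [VP [VP [V cited] [NP [Pron it]]] [Conj or] [VP [V vanished] [NP [NP [Pron it]] [PP [P with] [NP [Det no] [N critic]]]]]]]
The smallest constituent containing 'it cited it' is the S spanning 'it cited it or vanished it with no critic'; no single node in the tree dominates exactly the given words.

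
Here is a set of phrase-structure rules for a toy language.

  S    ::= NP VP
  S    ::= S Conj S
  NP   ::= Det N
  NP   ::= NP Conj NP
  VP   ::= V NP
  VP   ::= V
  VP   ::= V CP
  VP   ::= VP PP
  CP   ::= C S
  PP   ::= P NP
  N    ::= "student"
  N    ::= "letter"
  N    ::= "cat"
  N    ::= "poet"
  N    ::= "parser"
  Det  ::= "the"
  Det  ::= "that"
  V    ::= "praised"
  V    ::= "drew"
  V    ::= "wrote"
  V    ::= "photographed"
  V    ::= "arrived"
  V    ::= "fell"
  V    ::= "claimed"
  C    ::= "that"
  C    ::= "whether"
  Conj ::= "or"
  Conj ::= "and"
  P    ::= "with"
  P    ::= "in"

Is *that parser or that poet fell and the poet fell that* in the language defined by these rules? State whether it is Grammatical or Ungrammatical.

Ungrammatical

For S → NP VP, every NP-prefix leaves a non-VP remainder: after 'that parser' the remainder is not a VP; after 'that parser or that poet' the remainder is not a VP. The alternative S rule S → S Conj S likewise has no satisfying split.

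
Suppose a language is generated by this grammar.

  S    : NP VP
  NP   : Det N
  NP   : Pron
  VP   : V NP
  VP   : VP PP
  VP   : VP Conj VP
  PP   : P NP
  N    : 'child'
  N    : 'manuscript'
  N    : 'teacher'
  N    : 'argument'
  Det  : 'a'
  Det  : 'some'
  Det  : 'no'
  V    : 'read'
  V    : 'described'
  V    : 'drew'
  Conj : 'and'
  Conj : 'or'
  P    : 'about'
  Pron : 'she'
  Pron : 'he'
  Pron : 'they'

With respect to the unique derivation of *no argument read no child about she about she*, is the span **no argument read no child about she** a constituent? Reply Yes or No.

[S [NP [Det no] [N argument]] [VP [VP [VP [V read] [NP [Det no] [N child]]] [PP [P about] [NP [Pron she]]]] [PP [P about] [NP [Pron she]]]]]
The smallest constituent containing 'no argument read no child about she' is the S spanning 'no argument read no child about she about she'; no single node in the tree dominates exactly the given words.

No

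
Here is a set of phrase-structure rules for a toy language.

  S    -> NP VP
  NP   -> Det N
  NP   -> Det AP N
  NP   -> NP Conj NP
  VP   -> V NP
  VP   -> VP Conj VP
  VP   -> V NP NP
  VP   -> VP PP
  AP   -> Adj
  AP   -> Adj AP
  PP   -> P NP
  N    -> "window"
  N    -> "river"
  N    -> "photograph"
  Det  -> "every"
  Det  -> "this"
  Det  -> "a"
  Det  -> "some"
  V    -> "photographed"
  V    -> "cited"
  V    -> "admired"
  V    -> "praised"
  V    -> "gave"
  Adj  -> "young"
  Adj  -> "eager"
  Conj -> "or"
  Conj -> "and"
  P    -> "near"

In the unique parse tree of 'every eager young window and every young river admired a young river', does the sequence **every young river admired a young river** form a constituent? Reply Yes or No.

[S [NP [NP [Det every] [AP [Adj eager] [AP [Adj young]]] [N window]] [Conj and] [NP [Det every] [AP [Adj young]] [N river]]] [VP [V admired] [NP [Det a] [AP [Adj young]] [N river]]]]
The smallest constituent containing 'every young river admired a young river' is the S spanning 'every eager young window and every young river admired a young river'; no single node in the tree dominates exactly the given words.

No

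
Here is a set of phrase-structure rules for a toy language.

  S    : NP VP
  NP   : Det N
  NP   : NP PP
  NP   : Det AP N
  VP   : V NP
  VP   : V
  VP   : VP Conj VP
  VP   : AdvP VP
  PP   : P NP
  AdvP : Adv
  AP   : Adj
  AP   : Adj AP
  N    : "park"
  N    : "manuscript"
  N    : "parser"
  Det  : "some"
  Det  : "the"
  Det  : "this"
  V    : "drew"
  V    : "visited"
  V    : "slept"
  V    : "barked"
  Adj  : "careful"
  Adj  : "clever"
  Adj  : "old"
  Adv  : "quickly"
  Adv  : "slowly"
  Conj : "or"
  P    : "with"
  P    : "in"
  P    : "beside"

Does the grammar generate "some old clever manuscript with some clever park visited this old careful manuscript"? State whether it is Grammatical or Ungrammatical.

[S [NP [NP [Det some] [AP [Adj old] [AP [Adj clever]]] [N manuscript]] [PP [P with] [NP [Det some] [AP [Adj clever]] [N park]]]] [VP [V visited] [NP [Det this] [AP [Adj old] [AP [Adj careful]]] [N manuscript]]]]
Every word is introduced by a lexical rule and the phrasal rules combine the resulting categories into a single S.

Grammatical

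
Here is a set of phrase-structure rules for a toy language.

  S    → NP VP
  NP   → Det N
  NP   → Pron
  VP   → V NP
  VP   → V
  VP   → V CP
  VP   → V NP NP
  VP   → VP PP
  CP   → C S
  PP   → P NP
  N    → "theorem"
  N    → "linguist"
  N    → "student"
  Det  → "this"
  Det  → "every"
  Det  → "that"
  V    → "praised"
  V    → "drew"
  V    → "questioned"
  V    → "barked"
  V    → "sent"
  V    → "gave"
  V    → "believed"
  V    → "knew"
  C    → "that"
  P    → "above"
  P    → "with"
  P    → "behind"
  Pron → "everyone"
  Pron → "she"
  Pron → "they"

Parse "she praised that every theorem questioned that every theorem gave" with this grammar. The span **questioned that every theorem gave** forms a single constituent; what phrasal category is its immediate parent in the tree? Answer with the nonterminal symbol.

S

S
  NP
    Pron: she
  VP
    V: praised
    CP
      C: that
      S
        NP
          Det: every
          N: theorem
        VP
          V: questioned
          CP
            C: that
            S
              NP
                Det: every
                N: theorem
              VP
                V: gave
The span 'questioned that every theorem gave' is the VP node built by VP → V CP.
Its mother is the S built by S → NP VP.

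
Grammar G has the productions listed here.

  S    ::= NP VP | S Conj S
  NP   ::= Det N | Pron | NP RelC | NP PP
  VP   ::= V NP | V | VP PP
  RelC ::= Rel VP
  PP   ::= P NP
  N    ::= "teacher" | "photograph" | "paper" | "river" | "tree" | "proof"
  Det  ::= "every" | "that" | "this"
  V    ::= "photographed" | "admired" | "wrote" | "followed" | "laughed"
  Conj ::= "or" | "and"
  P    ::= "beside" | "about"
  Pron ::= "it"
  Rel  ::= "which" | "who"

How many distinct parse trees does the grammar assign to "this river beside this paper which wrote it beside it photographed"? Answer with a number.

Two of the 7 distinct bracketings:
[S [NP [NP [NP [Det this] [N river]] [PP [P beside] [NP [Det this] [N paper]]]] [RelC [Rel which] [VP [V wrote] [NP [NP [Pron it]] [PP [P beside] [NP [Pron it]]]]]]] [VP [V photographed]]]
[S [NP [NP [NP [Det this] [N river]] [PP [P beside] [NP [Det this] [N paper]]]] [RelC [Rel which] [VP [VP [V wrote] [NP [Pron it]]] [PP [P beside] [NP [Pron it]]]]]] [VP [V photographed]]]
The difference turns on whether VP → VP PP is used at the relevant span, versus an alternative expansion of VP.

7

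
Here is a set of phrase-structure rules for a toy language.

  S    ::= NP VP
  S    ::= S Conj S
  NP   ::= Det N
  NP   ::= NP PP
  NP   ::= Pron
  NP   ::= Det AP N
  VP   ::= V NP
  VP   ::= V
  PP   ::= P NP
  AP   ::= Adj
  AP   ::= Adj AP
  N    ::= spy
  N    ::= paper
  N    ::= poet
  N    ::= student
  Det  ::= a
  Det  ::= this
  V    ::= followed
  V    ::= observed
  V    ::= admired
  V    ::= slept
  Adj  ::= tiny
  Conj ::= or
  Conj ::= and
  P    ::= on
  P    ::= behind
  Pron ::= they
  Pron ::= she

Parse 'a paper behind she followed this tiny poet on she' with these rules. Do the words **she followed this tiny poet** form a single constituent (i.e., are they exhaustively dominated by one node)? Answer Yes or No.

No

[S [NP [NP [Det a] [N paper]] [PP [P behind] [NP [Pron she]]]] [VP [V followed] [NP [NP [Det this] [AP [Adj tiny]] [N poet]] [PP [P on] [NP [Pron she]]]]]]
The smallest constituent containing 'she followed this tiny poet' is the S spanning 'a paper behind she followed this tiny poet on she'; no single node in the tree dominates exactly the given words.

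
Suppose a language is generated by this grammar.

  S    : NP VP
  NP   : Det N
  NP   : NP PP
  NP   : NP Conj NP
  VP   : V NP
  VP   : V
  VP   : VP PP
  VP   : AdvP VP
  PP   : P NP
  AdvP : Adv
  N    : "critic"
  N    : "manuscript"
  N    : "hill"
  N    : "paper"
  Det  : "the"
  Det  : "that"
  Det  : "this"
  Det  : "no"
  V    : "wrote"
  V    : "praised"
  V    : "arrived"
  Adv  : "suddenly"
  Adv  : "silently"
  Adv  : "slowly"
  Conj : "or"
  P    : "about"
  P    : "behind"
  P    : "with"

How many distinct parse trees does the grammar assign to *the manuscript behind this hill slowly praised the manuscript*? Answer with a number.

[S [NP [NP [Det the] [N manuscript]] [PP [P behind] [NP [Det this] [N hill]]]] [VP [AdvP [Adv slowly]] [VP [V praised] [NP [Det the] [N manuscript]]]]]
No rule offers an alternative attachment or grouping for any span, so this is the only derivation.

1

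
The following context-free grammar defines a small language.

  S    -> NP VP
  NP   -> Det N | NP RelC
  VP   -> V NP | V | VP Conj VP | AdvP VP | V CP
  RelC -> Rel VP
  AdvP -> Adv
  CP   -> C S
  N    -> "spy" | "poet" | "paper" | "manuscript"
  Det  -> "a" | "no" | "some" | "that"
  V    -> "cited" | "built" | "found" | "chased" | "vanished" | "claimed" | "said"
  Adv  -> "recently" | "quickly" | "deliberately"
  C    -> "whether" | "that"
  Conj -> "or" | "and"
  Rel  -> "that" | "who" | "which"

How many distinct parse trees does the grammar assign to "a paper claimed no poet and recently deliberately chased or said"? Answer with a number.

Two of the 4 distinct bracketings:
[S [NP [Det a] [N paper]] [VP [VP [V claimed] [NP [Det no] [N poet]]] [Conj and] [VP [VP [AdvP [Adv recently]] [VP [AdvP [Adv deliberately]] [VP [V chased]]]] [Conj or] [VP [V said]]]]]
[S [NP [Det a] [N paper]] [VP [VP [V claimed] [NP [Det no] [N poet]]] [Conj and] [VP [AdvP [Adv recently]] [VP [VP [AdvP [Adv deliberately]] [VP [V chased]]] [Conj or] [VP [V said]]]]]]
The trees differ in how a recursive rule is bracketed over the same span.

4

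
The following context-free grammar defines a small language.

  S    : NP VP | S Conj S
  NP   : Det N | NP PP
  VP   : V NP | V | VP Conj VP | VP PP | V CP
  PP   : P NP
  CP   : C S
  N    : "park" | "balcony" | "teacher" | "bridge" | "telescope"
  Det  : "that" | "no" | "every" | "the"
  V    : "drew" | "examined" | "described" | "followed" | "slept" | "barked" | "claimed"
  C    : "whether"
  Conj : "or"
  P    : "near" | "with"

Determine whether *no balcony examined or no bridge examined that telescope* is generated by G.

[S [S [NP [Det no] [N balcony]] [VP [V examined]]] [Conj or] [S [NP [Det no] [N bridge]] [VP [V examined] [NP [Det that] [N telescope]]]]]
The bracketing above is licensed at every node by one of the given productions, with S at the root.

Grammatical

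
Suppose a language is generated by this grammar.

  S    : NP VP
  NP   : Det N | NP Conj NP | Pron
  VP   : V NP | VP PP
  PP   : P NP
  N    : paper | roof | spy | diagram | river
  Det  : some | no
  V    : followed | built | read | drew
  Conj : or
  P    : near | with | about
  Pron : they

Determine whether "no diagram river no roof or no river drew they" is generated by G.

An N word can never sit immediately before an N word in any string this grammar generates, so the substring 'diagram river' rules out a derivation.

Ungrammatical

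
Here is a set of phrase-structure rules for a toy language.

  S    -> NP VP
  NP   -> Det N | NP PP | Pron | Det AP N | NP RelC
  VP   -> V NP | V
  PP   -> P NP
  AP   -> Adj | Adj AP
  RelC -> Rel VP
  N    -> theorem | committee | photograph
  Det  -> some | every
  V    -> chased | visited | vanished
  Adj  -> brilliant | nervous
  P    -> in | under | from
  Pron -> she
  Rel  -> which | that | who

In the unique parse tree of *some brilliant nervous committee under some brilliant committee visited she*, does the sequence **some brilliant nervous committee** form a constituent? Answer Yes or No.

Yes

[S [NP [NP [Det some] [AP [Adj brilliant] [AP [Adj nervous]]] [N committee]] [PP [P under] [NP [Det some] [AP [Adj brilliant]] [N committee]]]] [VP [V visited] [NP [Pron she]]]]
The words 'some brilliant nervous committee' are exhaustively dominated by a single NP node (built by NP → Det AP N), so they form a constituent.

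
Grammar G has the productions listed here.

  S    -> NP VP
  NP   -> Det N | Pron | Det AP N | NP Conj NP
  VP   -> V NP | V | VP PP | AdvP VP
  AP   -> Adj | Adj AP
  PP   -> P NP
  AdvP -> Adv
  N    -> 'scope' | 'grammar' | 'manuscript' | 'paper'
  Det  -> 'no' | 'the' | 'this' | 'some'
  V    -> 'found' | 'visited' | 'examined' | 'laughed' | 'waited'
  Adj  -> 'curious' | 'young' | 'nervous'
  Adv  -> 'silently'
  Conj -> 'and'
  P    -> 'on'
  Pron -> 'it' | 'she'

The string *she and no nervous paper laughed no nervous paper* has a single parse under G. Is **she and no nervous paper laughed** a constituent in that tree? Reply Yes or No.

[S [NP [NP [Pron she]] [Conj and] [NP [Det no] [AP [Adj nervous]] [N paper]]] [VP [V laughed] [NP [Det no] [AP [Adj nervous]] [N paper]]]]
The smallest constituent containing 'she and no nervous paper laughed' is the S spanning 'she and no nervous paper laughed no nervous paper'; no single node in the tree dominates exactly the given words.

No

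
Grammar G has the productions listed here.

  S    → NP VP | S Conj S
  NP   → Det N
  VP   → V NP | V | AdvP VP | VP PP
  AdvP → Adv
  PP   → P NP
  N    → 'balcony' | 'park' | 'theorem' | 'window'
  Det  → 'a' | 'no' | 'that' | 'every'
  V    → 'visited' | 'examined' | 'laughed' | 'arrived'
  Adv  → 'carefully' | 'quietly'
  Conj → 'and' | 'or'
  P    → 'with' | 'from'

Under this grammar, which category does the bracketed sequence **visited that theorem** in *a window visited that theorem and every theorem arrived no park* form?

[S [S [NP [Det a] [N window]] [VP [V visited] [NP [Det that] [N theorem]]]] [Conj and] [S [NP [Det every] [N theorem]] [VP [V arrived] [NP [Det no] [N park]]]]]
The span 'visited that theorem' is the VP node built by VP → V NP.

VP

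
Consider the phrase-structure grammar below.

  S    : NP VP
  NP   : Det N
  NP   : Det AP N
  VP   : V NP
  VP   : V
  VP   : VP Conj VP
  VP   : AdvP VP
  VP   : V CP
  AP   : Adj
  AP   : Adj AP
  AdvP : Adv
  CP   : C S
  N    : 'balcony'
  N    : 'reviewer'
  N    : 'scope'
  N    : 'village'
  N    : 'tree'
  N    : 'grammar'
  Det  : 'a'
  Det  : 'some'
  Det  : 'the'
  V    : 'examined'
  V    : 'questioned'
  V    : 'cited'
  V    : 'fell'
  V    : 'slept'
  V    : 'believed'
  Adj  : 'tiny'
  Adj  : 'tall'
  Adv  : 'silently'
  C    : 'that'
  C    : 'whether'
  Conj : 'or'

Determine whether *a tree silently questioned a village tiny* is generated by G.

An N word can never sit immediately before an Adj word in any string this grammar generates, so the substring 'village tiny' rules out a derivation.

Ungrammatical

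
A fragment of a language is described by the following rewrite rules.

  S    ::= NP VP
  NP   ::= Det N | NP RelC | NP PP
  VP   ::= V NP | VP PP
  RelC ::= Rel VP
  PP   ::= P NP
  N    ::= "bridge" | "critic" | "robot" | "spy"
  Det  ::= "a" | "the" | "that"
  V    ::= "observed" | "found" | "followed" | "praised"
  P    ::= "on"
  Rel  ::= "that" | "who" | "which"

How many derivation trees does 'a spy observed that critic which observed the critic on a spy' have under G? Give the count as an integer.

Two of the 4 distinct bracketings:
[S [NP [Det a] [N spy]] [VP [V observed] [NP [NP [Det that] [N critic]] [RelC [Rel which] [VP [V observed] [NP [NP [Det the] [N critic]] [PP [P on] [NP [Det a] [N spy]]]]]]]]]
[S [NP [Det a] [N spy]] [VP [V observed] [NP [NP [Det that] [N critic]] [RelC [Rel which] [VP [VP [V observed] [NP [Det the] [N critic]]] [PP [P on] [NP [Det a] [N spy]]]]]]]]
The difference turns on whether NP → NP PP is used at the relevant span, versus an alternative expansion of NP.

4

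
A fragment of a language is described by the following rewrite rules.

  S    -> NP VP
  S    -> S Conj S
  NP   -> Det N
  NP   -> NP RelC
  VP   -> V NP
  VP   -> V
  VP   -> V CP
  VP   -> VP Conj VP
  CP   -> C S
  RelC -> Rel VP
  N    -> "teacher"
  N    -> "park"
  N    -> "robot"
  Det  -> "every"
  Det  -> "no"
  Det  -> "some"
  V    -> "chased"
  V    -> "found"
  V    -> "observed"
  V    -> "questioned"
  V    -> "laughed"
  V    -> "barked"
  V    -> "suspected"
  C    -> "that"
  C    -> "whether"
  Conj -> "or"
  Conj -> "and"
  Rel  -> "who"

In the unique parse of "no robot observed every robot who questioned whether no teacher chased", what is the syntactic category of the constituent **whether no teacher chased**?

CP

[S [NP [Det no] [N robot]] [VP [V observed] [NP [NP [Det every] [N robot]] [RelC [Rel who] [VP [V questioned] [CP [C whether] [S [NP [Det no] [N teacher]] [VP [V chased]]]]]]]]]
The span 'whether no teacher chased' is the CP node built by CP → C S.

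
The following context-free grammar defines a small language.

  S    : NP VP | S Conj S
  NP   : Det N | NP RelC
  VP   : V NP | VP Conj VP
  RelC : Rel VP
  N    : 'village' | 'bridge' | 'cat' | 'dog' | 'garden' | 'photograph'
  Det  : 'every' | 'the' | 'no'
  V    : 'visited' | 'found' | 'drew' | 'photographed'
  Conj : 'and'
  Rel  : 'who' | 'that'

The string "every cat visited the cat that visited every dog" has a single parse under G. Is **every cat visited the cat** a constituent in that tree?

No

[S [NP [Det every] [N cat]] [VP [V visited] [NP [NP [Det the] [N cat]] [RelC [Rel that] [VP [V visited] [NP [Det every] [N dog]]]]]]]
The smallest constituent containing 'every cat visited the cat' is the S spanning 'every cat visited the cat that visited every dog'; no single node in the tree dominates exactly the given words.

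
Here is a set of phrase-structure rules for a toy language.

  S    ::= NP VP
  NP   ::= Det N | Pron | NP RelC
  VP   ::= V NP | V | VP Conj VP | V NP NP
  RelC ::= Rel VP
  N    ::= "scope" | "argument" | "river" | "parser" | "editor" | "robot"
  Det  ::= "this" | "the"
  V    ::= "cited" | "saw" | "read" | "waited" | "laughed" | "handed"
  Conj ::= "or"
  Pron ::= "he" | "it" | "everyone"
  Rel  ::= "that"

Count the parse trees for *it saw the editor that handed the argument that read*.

3

Two of the 3 distinct bracketings:
[S [NP [Pron it]] [VP [V saw] [NP [NP [Det the] [N editor]] [RelC [Rel that] [VP [V handed] [NP [NP [Det the] [N argument]] [RelC [Rel that] [VP [V read]]]]]]]]]
[S [NP [Pron it]] [VP [V saw] [NP [NP [NP [Det the] [N editor]] [RelC [Rel that] [VP [V handed] [NP [Det the] [N argument]]]]] [RelC [Rel that] [VP [V read]]]]]]
The trees differ in how a recursive rule is bracketed over the same span.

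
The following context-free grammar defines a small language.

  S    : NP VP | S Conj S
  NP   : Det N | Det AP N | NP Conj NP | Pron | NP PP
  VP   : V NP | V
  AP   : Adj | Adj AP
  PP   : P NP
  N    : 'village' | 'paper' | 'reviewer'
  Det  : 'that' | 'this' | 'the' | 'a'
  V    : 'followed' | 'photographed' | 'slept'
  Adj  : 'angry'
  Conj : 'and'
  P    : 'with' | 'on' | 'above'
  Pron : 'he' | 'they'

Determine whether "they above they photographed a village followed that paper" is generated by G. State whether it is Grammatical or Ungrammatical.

Ungrammatical

For S → NP VP, every NP-prefix leaves a non-VP remainder: after 'they' the remainder is not a VP; after 'they above they' the remainder is not a VP. The alternative S rule S → S Conj S likewise has no satisfying split.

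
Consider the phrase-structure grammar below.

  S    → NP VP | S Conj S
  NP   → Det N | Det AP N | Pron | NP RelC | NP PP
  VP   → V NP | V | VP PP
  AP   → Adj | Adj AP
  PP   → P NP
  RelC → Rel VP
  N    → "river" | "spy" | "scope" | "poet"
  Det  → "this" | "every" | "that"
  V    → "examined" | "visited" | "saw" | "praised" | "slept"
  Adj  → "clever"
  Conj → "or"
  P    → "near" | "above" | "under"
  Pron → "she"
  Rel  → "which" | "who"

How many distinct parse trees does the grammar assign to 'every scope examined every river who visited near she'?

3

Two of the 3 distinct bracketings:
[S [NP [Det every] [N scope]] [VP [V examined] [NP [NP [Det every] [N river]] [RelC [Rel who] [VP [VP [V visited]] [PP [P near] [NP [Pron she]]]]]]]]
[S [NP [Det every] [N scope]] [VP [V examined] [NP [NP [NP [Det every] [N river]] [RelC [Rel who] [VP [V visited]]]] [PP [P near] [NP [Pron she]]]]]]
The difference turns on whether NP → NP PP is used at the relevant span, versus an alternative expansion of NP.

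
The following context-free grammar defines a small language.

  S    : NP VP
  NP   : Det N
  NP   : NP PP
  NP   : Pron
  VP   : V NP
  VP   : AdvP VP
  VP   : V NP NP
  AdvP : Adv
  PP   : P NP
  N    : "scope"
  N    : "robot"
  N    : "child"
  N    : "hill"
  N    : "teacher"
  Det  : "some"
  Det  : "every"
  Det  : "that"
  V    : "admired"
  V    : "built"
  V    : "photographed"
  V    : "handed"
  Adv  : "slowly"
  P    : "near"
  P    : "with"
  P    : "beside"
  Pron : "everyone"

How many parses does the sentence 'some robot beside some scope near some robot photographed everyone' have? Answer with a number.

2

The two bracketings:
[S [NP [NP [Det some] [N robot]] [PP [P beside] [NP [NP [Det some] [N scope]] [PP [P near] [NP [Det some] [N robot]]]]]] [VP [V photographed] [NP [Pron everyone]]]]
[S [NP [NP [NP [Det some] [N robot]] [PP [P beside] [NP [Det some] [N scope]]]] [PP [P near] [NP [Det some] [N robot]]]] [VP [V photographed] [NP [Pron everyone]]]]
The trees differ in how a recursive rule is bracketed over the same span.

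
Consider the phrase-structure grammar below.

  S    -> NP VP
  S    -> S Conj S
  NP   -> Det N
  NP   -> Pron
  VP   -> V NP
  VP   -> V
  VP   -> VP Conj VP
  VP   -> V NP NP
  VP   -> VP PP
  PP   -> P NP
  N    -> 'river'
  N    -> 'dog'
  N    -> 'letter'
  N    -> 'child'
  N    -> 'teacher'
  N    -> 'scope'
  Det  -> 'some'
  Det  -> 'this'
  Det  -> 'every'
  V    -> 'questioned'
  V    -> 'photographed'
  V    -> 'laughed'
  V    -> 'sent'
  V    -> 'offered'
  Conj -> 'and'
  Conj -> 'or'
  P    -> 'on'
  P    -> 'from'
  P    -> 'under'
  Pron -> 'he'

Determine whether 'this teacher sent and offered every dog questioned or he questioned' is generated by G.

For S → NP VP, the only prefix that parses as NP is 'this teacher', but the remainder 'sent and offered every dog questioned or he questioned' is not a VP under these rules. The alternative S rule S → S Conj S likewise has no satisfying split.

Ungrammatical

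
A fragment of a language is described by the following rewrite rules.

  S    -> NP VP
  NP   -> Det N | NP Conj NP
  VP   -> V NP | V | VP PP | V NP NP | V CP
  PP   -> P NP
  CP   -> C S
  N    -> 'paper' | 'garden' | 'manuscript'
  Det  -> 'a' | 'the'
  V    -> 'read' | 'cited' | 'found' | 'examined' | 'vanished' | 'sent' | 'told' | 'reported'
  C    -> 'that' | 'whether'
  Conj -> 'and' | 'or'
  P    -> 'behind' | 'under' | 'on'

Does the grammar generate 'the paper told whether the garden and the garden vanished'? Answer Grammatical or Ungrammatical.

Grammatical

S
  NP
    Det: the
    N: paper
  VP
    V: told
    CP
      C: whether
      S
        NP
          NP
            Det: the
            N: garden
          Conj: and
          NP
            Det: the
            N: garden
        VP
          V: vanished
Each bracket corresponds to one application of a listed rule, so the string is derivable from S.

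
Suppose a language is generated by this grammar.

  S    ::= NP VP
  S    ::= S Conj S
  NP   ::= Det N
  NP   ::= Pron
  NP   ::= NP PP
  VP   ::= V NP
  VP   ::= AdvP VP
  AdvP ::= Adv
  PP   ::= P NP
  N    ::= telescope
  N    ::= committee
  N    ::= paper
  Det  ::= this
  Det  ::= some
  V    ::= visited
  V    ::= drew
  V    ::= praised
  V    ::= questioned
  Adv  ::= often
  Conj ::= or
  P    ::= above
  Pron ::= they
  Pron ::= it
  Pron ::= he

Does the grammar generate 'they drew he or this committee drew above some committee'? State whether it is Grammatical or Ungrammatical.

A V word can never sit immediately before a P word in any string this grammar generates, so the substring 'drew above' rules out a derivation.

Ungrammatical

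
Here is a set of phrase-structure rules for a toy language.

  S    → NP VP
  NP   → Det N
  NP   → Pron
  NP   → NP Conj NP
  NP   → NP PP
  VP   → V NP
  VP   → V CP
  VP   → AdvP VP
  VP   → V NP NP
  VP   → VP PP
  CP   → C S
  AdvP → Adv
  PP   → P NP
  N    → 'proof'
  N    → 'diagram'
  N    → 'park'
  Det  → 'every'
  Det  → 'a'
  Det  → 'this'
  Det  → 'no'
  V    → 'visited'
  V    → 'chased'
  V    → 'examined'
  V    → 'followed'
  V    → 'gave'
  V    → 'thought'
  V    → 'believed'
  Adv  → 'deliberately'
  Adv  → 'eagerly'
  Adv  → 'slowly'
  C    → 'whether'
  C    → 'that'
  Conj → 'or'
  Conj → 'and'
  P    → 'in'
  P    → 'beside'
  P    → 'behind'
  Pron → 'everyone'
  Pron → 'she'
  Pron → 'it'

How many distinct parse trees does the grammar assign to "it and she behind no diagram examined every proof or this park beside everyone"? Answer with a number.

Two of the 6 distinct bracketings:
[S [NP [NP [Pron it]] [Conj and] [NP [NP [Pron she]] [PP [P behind] [NP [Det no] [N diagram]]]]] [VP [V examined] [NP [NP [Det every] [N proof]] [Conj or] [NP [NP [Det this] [N park]] [PP [P beside] [NP [Pron everyone]]]]]]]
[S [NP [NP [Pron it]] [Conj and] [NP [NP [Pron she]] [PP [P behind] [NP [Det no] [N diagram]]]]] [VP [V examined] [NP [NP [NP [Det every] [N proof]] [Conj or] [NP [Det this] [N park]]] [PP [P beside] [NP [Pron everyone]]]]]]
The trees differ in how a recursive rule is bracketed over the same span.

6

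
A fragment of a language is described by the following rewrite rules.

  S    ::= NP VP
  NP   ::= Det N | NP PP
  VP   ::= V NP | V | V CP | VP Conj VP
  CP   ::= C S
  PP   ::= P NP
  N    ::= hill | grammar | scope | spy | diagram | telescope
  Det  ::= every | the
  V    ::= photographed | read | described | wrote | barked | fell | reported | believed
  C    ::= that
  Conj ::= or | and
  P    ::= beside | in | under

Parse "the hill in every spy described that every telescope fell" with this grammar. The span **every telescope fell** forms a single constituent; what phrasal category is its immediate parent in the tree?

CP

S
  NP
    NP
      Det: the
      N: hill
    PP
      P: in
      NP
        Det: every
        N: spy
  VP
    V: described
    CP
      C: that
      S
        NP
          Det: every
          N: telescope
        VP
          V: fell
The span 'every telescope fell' is the S node built by S → NP VP.
Its mother is the CP built by CP → C S.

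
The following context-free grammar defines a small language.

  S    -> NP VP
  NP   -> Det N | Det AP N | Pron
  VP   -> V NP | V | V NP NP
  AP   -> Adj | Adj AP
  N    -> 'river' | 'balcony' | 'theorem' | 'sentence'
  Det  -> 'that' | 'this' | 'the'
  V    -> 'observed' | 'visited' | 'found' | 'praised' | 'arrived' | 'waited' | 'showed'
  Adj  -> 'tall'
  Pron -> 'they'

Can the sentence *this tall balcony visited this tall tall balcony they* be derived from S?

[S [NP [Det this] [AP [Adj tall]] [N balcony]] [VP [V visited] [NP [Det this] [AP [Adj tall] [AP [Adj tall]]] [N balcony]] [NP [Pron they]]]]
The bracketing above is licensed at every node by one of the given productions, with S at the root.

Grammatical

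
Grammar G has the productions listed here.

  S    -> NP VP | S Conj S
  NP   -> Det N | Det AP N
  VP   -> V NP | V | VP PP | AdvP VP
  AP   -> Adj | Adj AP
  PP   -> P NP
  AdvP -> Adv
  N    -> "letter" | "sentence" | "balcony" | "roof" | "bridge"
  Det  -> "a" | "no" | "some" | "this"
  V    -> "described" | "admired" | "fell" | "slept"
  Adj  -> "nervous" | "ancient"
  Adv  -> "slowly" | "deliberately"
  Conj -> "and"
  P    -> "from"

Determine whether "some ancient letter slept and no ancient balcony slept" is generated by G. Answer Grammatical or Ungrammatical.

S
  S
    NP
      Det: some
      AP
        Adj: ancient
      N: letter
    VP
      V: slept
  Conj: and
  S
    NP
      Det: no
      AP
        Adj: ancient
      N: balcony
    VP
      V: slept
Every word is introduced by a lexical rule and the phrasal rules combine the resulting categories into a single S.

Grammatical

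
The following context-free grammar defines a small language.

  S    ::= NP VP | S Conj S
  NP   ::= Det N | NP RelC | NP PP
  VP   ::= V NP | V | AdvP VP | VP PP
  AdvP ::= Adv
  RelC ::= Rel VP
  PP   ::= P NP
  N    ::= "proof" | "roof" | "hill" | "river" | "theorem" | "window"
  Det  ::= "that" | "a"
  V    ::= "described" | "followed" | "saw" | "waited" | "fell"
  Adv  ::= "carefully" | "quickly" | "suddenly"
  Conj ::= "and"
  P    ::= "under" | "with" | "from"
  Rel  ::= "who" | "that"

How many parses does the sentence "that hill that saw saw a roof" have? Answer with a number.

1

[S [NP [NP [Det that] [N hill]] [RelC [Rel that] [VP [V saw]]]] [VP [V saw] [NP [Det a] [N roof]]]]
No rule offers an alternative attachment or grouping for any span, so this is the only derivation.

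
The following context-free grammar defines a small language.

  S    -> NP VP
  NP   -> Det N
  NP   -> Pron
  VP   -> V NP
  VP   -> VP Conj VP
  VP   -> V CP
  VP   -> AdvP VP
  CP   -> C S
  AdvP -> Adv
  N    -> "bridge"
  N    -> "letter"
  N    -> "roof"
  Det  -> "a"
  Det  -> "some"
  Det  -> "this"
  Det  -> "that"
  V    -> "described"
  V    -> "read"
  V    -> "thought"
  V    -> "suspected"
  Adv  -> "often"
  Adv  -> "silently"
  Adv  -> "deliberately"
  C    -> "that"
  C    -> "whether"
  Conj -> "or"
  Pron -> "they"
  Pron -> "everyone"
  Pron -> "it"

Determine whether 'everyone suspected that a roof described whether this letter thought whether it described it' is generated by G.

Grammatical

[S [NP [Pron everyone]] [VP [V suspected] [CP [C that] [S [NP [Det a] [N roof]] [VP [V described] [CP [C whether] [S [NP [Det this] [N letter]] [VP [V thought] [CP [C whether] [S [NP [Pron it]] [VP [V described] [NP [Pron it]]]]]]]]]]]]]
Every word is introduced by a lexical rule and the phrasal rules combine the resulting categories into a single S.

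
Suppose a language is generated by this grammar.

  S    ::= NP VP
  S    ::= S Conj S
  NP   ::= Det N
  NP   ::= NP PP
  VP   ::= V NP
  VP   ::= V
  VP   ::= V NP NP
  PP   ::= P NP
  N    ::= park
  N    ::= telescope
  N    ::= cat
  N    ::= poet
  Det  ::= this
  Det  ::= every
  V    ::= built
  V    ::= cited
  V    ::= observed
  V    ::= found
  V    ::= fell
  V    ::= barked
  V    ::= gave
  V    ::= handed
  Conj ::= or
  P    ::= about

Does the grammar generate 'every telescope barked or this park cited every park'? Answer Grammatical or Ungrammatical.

S
  S
    NP
      Det: every
      N: telescope
    VP
      V: barked
  Conj: or
  S
    NP
      Det: this
      N: park
    VP
      V: cited
      NP
        Det: every
        N: park
Every word is introduced by a lexical rule and the phrasal rules combine the resulting categories into a single S.

Grammatical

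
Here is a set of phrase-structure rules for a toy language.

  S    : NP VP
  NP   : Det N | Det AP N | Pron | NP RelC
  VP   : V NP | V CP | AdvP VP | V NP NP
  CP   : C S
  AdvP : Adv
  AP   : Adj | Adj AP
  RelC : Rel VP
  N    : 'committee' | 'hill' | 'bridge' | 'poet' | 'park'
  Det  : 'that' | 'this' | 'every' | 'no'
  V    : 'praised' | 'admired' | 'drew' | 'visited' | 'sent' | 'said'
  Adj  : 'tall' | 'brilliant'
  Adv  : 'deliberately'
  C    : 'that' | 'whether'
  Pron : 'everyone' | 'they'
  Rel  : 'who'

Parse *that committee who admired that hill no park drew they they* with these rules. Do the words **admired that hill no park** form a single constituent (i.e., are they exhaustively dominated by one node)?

Yes

[S [NP [NP [Det that] [N committee]] [RelC [Rel who] [VP [V admired] [NP [Det that] [N hill]] [NP [Det no] [N park]]]]] [VP [V drew] [NP [Pron they]] [NP [Pron they]]]]
The words 'admired that hill no park' are exhaustively dominated by a single VP node (built by VP → V NP NP), so they form a constituent.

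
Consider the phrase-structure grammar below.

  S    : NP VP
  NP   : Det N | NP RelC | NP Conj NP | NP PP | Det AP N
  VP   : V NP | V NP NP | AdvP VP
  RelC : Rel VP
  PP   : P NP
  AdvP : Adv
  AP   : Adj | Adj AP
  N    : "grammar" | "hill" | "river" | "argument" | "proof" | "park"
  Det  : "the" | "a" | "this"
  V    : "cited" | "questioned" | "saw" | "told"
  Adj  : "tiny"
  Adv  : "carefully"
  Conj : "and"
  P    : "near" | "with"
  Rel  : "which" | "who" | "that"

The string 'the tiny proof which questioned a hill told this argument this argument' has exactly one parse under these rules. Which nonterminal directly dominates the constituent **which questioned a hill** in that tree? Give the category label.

NP

[S [NP [NP [Det the] [AP [Adj tiny]] [N proof]] [RelC [Rel which] [VP [V questioned] [NP [Det a] [N hill]]]]] [VP [V told] [NP [Det this] [N argument]] [NP [Det this] [N argument]]]]
The span 'which questioned a hill' is the RelC node built by RelC → Rel VP.
Its mother is the NP built by NP → NP RelC.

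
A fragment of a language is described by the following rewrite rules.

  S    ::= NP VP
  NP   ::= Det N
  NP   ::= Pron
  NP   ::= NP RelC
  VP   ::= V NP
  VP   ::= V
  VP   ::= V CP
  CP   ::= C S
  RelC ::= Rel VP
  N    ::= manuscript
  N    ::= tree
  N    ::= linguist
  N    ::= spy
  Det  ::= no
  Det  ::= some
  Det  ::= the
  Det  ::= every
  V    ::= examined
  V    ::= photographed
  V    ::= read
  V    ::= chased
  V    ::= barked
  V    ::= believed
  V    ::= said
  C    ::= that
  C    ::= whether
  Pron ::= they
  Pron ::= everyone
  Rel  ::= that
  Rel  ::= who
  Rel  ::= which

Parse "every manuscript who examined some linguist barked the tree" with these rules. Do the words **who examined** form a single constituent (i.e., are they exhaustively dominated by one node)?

[S [NP [NP [Det every] [N manuscript]] [RelC [Rel who] [VP [V examined] [NP [Det some] [N linguist]]]]] [VP [V barked] [NP [Det the] [N tree]]]]
The smallest constituent containing 'who examined' is the RelC spanning 'who examined some linguist'; no single node in the tree dominates exactly the given words.

No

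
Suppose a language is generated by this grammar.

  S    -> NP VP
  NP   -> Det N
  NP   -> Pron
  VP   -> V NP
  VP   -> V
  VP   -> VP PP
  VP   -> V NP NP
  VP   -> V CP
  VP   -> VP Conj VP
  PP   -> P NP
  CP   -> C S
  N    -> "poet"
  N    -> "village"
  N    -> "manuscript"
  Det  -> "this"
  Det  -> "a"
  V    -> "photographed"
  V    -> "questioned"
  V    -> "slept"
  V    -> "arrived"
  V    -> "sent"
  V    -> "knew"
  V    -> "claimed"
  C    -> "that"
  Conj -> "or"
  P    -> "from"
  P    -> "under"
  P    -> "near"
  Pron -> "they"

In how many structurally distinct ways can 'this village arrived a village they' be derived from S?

1

[S [NP [Det this] [N village]] [VP [V arrived] [NP [Det a] [N village]] [NP [Pron they]]]]
No rule offers an alternative attachment or grouping for any span, so this is the only derivation.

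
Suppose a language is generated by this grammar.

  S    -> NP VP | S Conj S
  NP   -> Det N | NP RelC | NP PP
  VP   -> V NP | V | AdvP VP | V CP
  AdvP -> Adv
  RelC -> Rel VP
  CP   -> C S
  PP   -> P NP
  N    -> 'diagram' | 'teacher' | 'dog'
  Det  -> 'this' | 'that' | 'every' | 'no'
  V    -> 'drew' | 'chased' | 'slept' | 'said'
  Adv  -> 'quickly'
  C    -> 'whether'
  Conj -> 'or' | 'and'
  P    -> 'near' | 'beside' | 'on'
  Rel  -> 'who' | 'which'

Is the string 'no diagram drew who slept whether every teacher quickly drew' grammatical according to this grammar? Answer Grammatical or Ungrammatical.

Ungrammatical

For S → NP VP, the only prefix that parses as NP is 'no diagram', but the remainder 'drew who slept whether every teacher quickly drew' is not a VP under these rules. The alternative S rule S → S Conj S likewise has no satisfying split.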